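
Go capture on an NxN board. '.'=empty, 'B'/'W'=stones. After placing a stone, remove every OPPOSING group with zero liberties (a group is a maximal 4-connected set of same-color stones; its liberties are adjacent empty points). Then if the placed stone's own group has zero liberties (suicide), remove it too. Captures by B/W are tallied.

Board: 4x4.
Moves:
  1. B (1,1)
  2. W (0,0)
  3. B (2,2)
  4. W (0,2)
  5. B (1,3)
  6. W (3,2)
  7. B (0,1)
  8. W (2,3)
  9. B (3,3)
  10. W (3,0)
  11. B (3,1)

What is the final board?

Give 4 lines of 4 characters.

Move 1: B@(1,1) -> caps B=0 W=0
Move 2: W@(0,0) -> caps B=0 W=0
Move 3: B@(2,2) -> caps B=0 W=0
Move 4: W@(0,2) -> caps B=0 W=0
Move 5: B@(1,3) -> caps B=0 W=0
Move 6: W@(3,2) -> caps B=0 W=0
Move 7: B@(0,1) -> caps B=0 W=0
Move 8: W@(2,3) -> caps B=0 W=0
Move 9: B@(3,3) -> caps B=1 W=0
Move 10: W@(3,0) -> caps B=1 W=0
Move 11: B@(3,1) -> caps B=2 W=0

Answer: WBW.
.B.B
..B.
WB.B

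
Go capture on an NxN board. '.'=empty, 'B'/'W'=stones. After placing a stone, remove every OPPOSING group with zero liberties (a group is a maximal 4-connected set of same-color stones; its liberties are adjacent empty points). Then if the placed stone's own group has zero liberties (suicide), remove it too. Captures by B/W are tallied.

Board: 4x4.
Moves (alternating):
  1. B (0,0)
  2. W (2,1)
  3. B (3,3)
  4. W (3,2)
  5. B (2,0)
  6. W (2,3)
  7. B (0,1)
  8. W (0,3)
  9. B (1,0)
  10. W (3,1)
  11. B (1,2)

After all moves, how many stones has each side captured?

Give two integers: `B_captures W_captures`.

Move 1: B@(0,0) -> caps B=0 W=0
Move 2: W@(2,1) -> caps B=0 W=0
Move 3: B@(3,3) -> caps B=0 W=0
Move 4: W@(3,2) -> caps B=0 W=0
Move 5: B@(2,0) -> caps B=0 W=0
Move 6: W@(2,3) -> caps B=0 W=1
Move 7: B@(0,1) -> caps B=0 W=1
Move 8: W@(0,3) -> caps B=0 W=1
Move 9: B@(1,0) -> caps B=0 W=1
Move 10: W@(3,1) -> caps B=0 W=1
Move 11: B@(1,2) -> caps B=0 W=1

Answer: 0 1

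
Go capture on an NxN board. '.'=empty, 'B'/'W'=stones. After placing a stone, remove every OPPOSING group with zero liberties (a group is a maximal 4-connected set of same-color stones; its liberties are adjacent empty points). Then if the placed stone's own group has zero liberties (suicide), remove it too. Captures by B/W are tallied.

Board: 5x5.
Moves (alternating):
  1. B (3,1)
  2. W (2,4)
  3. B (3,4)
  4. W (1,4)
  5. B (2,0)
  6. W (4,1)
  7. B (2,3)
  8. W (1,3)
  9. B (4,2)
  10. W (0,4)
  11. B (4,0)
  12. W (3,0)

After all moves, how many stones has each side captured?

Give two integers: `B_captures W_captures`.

Answer: 1 0

Derivation:
Move 1: B@(3,1) -> caps B=0 W=0
Move 2: W@(2,4) -> caps B=0 W=0
Move 3: B@(3,4) -> caps B=0 W=0
Move 4: W@(1,4) -> caps B=0 W=0
Move 5: B@(2,0) -> caps B=0 W=0
Move 6: W@(4,1) -> caps B=0 W=0
Move 7: B@(2,3) -> caps B=0 W=0
Move 8: W@(1,3) -> caps B=0 W=0
Move 9: B@(4,2) -> caps B=0 W=0
Move 10: W@(0,4) -> caps B=0 W=0
Move 11: B@(4,0) -> caps B=1 W=0
Move 12: W@(3,0) -> caps B=1 W=0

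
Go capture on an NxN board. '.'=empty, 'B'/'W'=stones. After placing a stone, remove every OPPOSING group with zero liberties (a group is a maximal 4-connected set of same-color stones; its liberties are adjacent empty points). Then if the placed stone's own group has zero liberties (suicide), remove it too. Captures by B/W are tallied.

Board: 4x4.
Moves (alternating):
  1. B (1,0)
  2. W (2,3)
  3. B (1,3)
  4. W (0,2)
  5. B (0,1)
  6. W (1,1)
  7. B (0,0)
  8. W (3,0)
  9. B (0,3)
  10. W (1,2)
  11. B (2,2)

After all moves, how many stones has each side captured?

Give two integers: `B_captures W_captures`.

Answer: 0 2

Derivation:
Move 1: B@(1,0) -> caps B=0 W=0
Move 2: W@(2,3) -> caps B=0 W=0
Move 3: B@(1,3) -> caps B=0 W=0
Move 4: W@(0,2) -> caps B=0 W=0
Move 5: B@(0,1) -> caps B=0 W=0
Move 6: W@(1,1) -> caps B=0 W=0
Move 7: B@(0,0) -> caps B=0 W=0
Move 8: W@(3,0) -> caps B=0 W=0
Move 9: B@(0,3) -> caps B=0 W=0
Move 10: W@(1,2) -> caps B=0 W=2
Move 11: B@(2,2) -> caps B=0 W=2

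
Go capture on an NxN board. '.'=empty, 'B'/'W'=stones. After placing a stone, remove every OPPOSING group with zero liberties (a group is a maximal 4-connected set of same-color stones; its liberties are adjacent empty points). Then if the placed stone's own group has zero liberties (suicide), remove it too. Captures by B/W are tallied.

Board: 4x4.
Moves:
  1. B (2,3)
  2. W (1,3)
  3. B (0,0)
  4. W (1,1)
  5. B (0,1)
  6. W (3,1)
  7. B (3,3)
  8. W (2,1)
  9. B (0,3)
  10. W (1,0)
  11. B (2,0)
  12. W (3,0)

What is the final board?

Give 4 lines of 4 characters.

Move 1: B@(2,3) -> caps B=0 W=0
Move 2: W@(1,3) -> caps B=0 W=0
Move 3: B@(0,0) -> caps B=0 W=0
Move 4: W@(1,1) -> caps B=0 W=0
Move 5: B@(0,1) -> caps B=0 W=0
Move 6: W@(3,1) -> caps B=0 W=0
Move 7: B@(3,3) -> caps B=0 W=0
Move 8: W@(2,1) -> caps B=0 W=0
Move 9: B@(0,3) -> caps B=0 W=0
Move 10: W@(1,0) -> caps B=0 W=0
Move 11: B@(2,0) -> caps B=0 W=0
Move 12: W@(3,0) -> caps B=0 W=1

Answer: BB.B
WW.W
.W.B
WW.B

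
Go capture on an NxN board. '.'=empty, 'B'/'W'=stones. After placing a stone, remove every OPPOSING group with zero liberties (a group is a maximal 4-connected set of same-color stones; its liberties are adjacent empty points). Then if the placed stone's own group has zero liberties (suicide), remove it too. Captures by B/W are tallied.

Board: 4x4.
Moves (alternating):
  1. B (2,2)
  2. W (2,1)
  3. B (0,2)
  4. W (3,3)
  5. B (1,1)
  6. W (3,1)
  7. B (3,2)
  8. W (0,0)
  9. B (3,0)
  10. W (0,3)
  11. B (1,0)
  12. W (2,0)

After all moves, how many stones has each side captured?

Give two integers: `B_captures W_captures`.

Move 1: B@(2,2) -> caps B=0 W=0
Move 2: W@(2,1) -> caps B=0 W=0
Move 3: B@(0,2) -> caps B=0 W=0
Move 4: W@(3,3) -> caps B=0 W=0
Move 5: B@(1,1) -> caps B=0 W=0
Move 6: W@(3,1) -> caps B=0 W=0
Move 7: B@(3,2) -> caps B=0 W=0
Move 8: W@(0,0) -> caps B=0 W=0
Move 9: B@(3,0) -> caps B=0 W=0
Move 10: W@(0,3) -> caps B=0 W=0
Move 11: B@(1,0) -> caps B=0 W=0
Move 12: W@(2,0) -> caps B=0 W=1

Answer: 0 1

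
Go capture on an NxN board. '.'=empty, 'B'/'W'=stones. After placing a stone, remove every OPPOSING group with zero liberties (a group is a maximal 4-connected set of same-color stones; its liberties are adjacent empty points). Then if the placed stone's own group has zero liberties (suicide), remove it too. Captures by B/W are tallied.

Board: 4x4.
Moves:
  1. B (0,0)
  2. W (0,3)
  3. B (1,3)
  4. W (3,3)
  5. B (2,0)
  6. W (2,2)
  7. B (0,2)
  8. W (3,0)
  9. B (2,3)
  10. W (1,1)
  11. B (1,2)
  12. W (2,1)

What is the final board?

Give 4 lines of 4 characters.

Answer: B.B.
.WBB
BWWB
W..W

Derivation:
Move 1: B@(0,0) -> caps B=0 W=0
Move 2: W@(0,3) -> caps B=0 W=0
Move 3: B@(1,3) -> caps B=0 W=0
Move 4: W@(3,3) -> caps B=0 W=0
Move 5: B@(2,0) -> caps B=0 W=0
Move 6: W@(2,2) -> caps B=0 W=0
Move 7: B@(0,2) -> caps B=1 W=0
Move 8: W@(3,0) -> caps B=1 W=0
Move 9: B@(2,3) -> caps B=1 W=0
Move 10: W@(1,1) -> caps B=1 W=0
Move 11: B@(1,2) -> caps B=1 W=0
Move 12: W@(2,1) -> caps B=1 W=0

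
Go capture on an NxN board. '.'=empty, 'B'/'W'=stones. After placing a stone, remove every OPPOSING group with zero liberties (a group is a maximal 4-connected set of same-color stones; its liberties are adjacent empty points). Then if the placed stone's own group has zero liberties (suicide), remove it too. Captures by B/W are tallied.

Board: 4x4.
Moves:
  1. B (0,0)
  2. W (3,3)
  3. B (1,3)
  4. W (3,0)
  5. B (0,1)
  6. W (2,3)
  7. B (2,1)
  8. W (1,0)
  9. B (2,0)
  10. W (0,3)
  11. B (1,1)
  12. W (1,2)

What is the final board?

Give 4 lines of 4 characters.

Move 1: B@(0,0) -> caps B=0 W=0
Move 2: W@(3,3) -> caps B=0 W=0
Move 3: B@(1,3) -> caps B=0 W=0
Move 4: W@(3,0) -> caps B=0 W=0
Move 5: B@(0,1) -> caps B=0 W=0
Move 6: W@(2,3) -> caps B=0 W=0
Move 7: B@(2,1) -> caps B=0 W=0
Move 8: W@(1,0) -> caps B=0 W=0
Move 9: B@(2,0) -> caps B=0 W=0
Move 10: W@(0,3) -> caps B=0 W=0
Move 11: B@(1,1) -> caps B=1 W=0
Move 12: W@(1,2) -> caps B=1 W=1

Answer: BB.W
.BW.
BB.W
W..W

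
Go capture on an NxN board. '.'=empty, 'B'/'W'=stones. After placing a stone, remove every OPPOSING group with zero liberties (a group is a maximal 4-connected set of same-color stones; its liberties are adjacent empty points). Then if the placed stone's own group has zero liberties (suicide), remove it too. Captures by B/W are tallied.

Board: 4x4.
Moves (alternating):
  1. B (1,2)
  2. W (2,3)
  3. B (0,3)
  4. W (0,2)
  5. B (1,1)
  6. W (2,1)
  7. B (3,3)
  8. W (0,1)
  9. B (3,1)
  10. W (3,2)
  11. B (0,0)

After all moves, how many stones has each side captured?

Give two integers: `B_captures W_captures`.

Answer: 2 1

Derivation:
Move 1: B@(1,2) -> caps B=0 W=0
Move 2: W@(2,3) -> caps B=0 W=0
Move 3: B@(0,3) -> caps B=0 W=0
Move 4: W@(0,2) -> caps B=0 W=0
Move 5: B@(1,1) -> caps B=0 W=0
Move 6: W@(2,1) -> caps B=0 W=0
Move 7: B@(3,3) -> caps B=0 W=0
Move 8: W@(0,1) -> caps B=0 W=0
Move 9: B@(3,1) -> caps B=0 W=0
Move 10: W@(3,2) -> caps B=0 W=1
Move 11: B@(0,0) -> caps B=2 W=1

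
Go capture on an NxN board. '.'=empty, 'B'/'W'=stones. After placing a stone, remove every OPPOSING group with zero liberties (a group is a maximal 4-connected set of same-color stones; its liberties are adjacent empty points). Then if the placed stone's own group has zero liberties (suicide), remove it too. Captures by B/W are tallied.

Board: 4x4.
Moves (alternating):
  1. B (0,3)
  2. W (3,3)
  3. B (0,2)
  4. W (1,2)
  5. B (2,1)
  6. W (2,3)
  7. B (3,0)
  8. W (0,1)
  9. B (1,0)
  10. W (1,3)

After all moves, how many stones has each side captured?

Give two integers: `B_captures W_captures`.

Answer: 0 2

Derivation:
Move 1: B@(0,3) -> caps B=0 W=0
Move 2: W@(3,3) -> caps B=0 W=0
Move 3: B@(0,2) -> caps B=0 W=0
Move 4: W@(1,2) -> caps B=0 W=0
Move 5: B@(2,1) -> caps B=0 W=0
Move 6: W@(2,3) -> caps B=0 W=0
Move 7: B@(3,0) -> caps B=0 W=0
Move 8: W@(0,1) -> caps B=0 W=0
Move 9: B@(1,0) -> caps B=0 W=0
Move 10: W@(1,3) -> caps B=0 W=2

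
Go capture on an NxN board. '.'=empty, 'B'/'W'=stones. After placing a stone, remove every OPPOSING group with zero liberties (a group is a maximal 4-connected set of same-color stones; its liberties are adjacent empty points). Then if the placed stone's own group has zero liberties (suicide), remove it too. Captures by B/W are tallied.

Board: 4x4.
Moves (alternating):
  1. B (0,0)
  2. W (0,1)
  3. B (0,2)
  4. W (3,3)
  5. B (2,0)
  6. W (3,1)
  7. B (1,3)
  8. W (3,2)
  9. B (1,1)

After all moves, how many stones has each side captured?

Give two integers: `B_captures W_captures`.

Move 1: B@(0,0) -> caps B=0 W=0
Move 2: W@(0,1) -> caps B=0 W=0
Move 3: B@(0,2) -> caps B=0 W=0
Move 4: W@(3,3) -> caps B=0 W=0
Move 5: B@(2,0) -> caps B=0 W=0
Move 6: W@(3,1) -> caps B=0 W=0
Move 7: B@(1,3) -> caps B=0 W=0
Move 8: W@(3,2) -> caps B=0 W=0
Move 9: B@(1,1) -> caps B=1 W=0

Answer: 1 0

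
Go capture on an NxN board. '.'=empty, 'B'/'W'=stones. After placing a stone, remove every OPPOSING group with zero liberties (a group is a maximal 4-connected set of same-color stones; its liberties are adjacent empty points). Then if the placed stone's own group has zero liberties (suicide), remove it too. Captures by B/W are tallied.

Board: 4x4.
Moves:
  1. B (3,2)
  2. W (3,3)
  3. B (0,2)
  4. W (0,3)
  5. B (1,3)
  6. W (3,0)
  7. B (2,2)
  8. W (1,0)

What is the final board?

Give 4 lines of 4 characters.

Answer: ..B.
W..B
..B.
W.BW

Derivation:
Move 1: B@(3,2) -> caps B=0 W=0
Move 2: W@(3,3) -> caps B=0 W=0
Move 3: B@(0,2) -> caps B=0 W=0
Move 4: W@(0,3) -> caps B=0 W=0
Move 5: B@(1,3) -> caps B=1 W=0
Move 6: W@(3,0) -> caps B=1 W=0
Move 7: B@(2,2) -> caps B=1 W=0
Move 8: W@(1,0) -> caps B=1 W=0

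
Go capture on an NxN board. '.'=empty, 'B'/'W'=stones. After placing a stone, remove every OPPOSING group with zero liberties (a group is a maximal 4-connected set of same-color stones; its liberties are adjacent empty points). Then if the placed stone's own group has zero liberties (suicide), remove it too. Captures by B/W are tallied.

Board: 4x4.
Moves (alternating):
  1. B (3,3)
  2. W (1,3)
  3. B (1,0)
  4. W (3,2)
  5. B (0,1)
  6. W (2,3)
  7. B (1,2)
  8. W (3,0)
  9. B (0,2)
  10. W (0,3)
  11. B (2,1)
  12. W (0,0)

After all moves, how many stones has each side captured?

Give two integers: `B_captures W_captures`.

Move 1: B@(3,3) -> caps B=0 W=0
Move 2: W@(1,3) -> caps B=0 W=0
Move 3: B@(1,0) -> caps B=0 W=0
Move 4: W@(3,2) -> caps B=0 W=0
Move 5: B@(0,1) -> caps B=0 W=0
Move 6: W@(2,3) -> caps B=0 W=1
Move 7: B@(1,2) -> caps B=0 W=1
Move 8: W@(3,0) -> caps B=0 W=1
Move 9: B@(0,2) -> caps B=0 W=1
Move 10: W@(0,3) -> caps B=0 W=1
Move 11: B@(2,1) -> caps B=0 W=1
Move 12: W@(0,0) -> caps B=0 W=1

Answer: 0 1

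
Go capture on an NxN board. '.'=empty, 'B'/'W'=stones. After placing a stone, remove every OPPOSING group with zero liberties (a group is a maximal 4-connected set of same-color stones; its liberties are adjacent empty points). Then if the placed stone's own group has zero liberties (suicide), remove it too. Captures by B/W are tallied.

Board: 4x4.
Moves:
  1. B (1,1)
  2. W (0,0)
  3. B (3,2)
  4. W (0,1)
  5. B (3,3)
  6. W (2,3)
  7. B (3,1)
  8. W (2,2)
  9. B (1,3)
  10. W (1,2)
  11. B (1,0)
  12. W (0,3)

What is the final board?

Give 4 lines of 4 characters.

Answer: WW.W
BBW.
..WW
.BBB

Derivation:
Move 1: B@(1,1) -> caps B=0 W=0
Move 2: W@(0,0) -> caps B=0 W=0
Move 3: B@(3,2) -> caps B=0 W=0
Move 4: W@(0,1) -> caps B=0 W=0
Move 5: B@(3,3) -> caps B=0 W=0
Move 6: W@(2,3) -> caps B=0 W=0
Move 7: B@(3,1) -> caps B=0 W=0
Move 8: W@(2,2) -> caps B=0 W=0
Move 9: B@(1,3) -> caps B=0 W=0
Move 10: W@(1,2) -> caps B=0 W=0
Move 11: B@(1,0) -> caps B=0 W=0
Move 12: W@(0,3) -> caps B=0 W=1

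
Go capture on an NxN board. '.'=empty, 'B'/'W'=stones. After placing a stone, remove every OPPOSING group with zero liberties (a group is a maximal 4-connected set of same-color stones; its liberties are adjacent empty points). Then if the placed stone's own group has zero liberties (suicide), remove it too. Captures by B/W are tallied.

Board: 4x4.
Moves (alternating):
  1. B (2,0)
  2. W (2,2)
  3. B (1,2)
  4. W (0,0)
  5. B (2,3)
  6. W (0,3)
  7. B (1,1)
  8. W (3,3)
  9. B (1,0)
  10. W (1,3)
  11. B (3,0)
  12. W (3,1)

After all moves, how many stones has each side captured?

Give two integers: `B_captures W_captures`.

Answer: 0 1

Derivation:
Move 1: B@(2,0) -> caps B=0 W=0
Move 2: W@(2,2) -> caps B=0 W=0
Move 3: B@(1,2) -> caps B=0 W=0
Move 4: W@(0,0) -> caps B=0 W=0
Move 5: B@(2,3) -> caps B=0 W=0
Move 6: W@(0,3) -> caps B=0 W=0
Move 7: B@(1,1) -> caps B=0 W=0
Move 8: W@(3,3) -> caps B=0 W=0
Move 9: B@(1,0) -> caps B=0 W=0
Move 10: W@(1,3) -> caps B=0 W=1
Move 11: B@(3,0) -> caps B=0 W=1
Move 12: W@(3,1) -> caps B=0 W=1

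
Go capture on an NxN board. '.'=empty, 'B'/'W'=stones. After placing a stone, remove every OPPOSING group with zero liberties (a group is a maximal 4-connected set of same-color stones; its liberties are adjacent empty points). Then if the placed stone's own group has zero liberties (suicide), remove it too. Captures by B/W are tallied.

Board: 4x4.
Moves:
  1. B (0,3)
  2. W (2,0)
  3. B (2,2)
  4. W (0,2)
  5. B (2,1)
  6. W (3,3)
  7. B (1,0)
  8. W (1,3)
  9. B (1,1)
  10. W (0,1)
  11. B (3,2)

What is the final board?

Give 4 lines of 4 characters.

Answer: .WW.
BB.W
WBB.
..BW

Derivation:
Move 1: B@(0,3) -> caps B=0 W=0
Move 2: W@(2,0) -> caps B=0 W=0
Move 3: B@(2,2) -> caps B=0 W=0
Move 4: W@(0,2) -> caps B=0 W=0
Move 5: B@(2,1) -> caps B=0 W=0
Move 6: W@(3,3) -> caps B=0 W=0
Move 7: B@(1,0) -> caps B=0 W=0
Move 8: W@(1,3) -> caps B=0 W=1
Move 9: B@(1,1) -> caps B=0 W=1
Move 10: W@(0,1) -> caps B=0 W=1
Move 11: B@(3,2) -> caps B=0 W=1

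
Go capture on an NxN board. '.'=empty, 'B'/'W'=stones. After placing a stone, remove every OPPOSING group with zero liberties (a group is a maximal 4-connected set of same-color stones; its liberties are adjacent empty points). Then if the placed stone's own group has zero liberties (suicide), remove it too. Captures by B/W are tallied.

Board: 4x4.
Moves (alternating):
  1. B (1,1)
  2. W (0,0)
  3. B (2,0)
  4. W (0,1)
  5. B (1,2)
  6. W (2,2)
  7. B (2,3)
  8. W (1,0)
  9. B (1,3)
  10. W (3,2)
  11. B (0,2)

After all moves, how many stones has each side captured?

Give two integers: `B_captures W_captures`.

Answer: 3 0

Derivation:
Move 1: B@(1,1) -> caps B=0 W=0
Move 2: W@(0,0) -> caps B=0 W=0
Move 3: B@(2,0) -> caps B=0 W=0
Move 4: W@(0,1) -> caps B=0 W=0
Move 5: B@(1,2) -> caps B=0 W=0
Move 6: W@(2,2) -> caps B=0 W=0
Move 7: B@(2,3) -> caps B=0 W=0
Move 8: W@(1,0) -> caps B=0 W=0
Move 9: B@(1,3) -> caps B=0 W=0
Move 10: W@(3,2) -> caps B=0 W=0
Move 11: B@(0,2) -> caps B=3 W=0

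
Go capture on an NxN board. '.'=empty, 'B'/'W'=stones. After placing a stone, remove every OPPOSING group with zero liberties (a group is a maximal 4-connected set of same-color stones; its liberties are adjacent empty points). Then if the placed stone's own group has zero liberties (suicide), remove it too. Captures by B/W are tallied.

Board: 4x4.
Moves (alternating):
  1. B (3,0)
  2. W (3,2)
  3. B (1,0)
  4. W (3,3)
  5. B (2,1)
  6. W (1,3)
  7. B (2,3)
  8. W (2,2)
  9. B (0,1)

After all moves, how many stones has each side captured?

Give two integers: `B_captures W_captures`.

Move 1: B@(3,0) -> caps B=0 W=0
Move 2: W@(3,2) -> caps B=0 W=0
Move 3: B@(1,0) -> caps B=0 W=0
Move 4: W@(3,3) -> caps B=0 W=0
Move 5: B@(2,1) -> caps B=0 W=0
Move 6: W@(1,3) -> caps B=0 W=0
Move 7: B@(2,3) -> caps B=0 W=0
Move 8: W@(2,2) -> caps B=0 W=1
Move 9: B@(0,1) -> caps B=0 W=1

Answer: 0 1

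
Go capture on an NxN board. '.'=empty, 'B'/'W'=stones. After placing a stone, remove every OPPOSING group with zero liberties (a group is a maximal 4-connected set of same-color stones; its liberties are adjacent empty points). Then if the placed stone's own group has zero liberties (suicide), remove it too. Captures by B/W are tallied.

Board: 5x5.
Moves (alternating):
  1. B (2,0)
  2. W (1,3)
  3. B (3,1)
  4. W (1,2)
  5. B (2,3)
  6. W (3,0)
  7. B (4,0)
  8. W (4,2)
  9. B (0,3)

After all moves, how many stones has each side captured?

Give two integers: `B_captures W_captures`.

Answer: 1 0

Derivation:
Move 1: B@(2,0) -> caps B=0 W=0
Move 2: W@(1,3) -> caps B=0 W=0
Move 3: B@(3,1) -> caps B=0 W=0
Move 4: W@(1,2) -> caps B=0 W=0
Move 5: B@(2,3) -> caps B=0 W=0
Move 6: W@(3,0) -> caps B=0 W=0
Move 7: B@(4,0) -> caps B=1 W=0
Move 8: W@(4,2) -> caps B=1 W=0
Move 9: B@(0,3) -> caps B=1 W=0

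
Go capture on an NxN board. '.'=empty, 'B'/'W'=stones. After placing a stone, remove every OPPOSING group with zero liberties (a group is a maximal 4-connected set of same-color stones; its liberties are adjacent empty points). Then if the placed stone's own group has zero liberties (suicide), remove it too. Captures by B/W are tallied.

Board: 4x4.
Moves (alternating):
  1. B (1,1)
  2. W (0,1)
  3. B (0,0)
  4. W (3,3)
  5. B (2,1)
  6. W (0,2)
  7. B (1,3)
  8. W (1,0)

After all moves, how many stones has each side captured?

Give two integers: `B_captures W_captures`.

Move 1: B@(1,1) -> caps B=0 W=0
Move 2: W@(0,1) -> caps B=0 W=0
Move 3: B@(0,0) -> caps B=0 W=0
Move 4: W@(3,3) -> caps B=0 W=0
Move 5: B@(2,1) -> caps B=0 W=0
Move 6: W@(0,2) -> caps B=0 W=0
Move 7: B@(1,3) -> caps B=0 W=0
Move 8: W@(1,0) -> caps B=0 W=1

Answer: 0 1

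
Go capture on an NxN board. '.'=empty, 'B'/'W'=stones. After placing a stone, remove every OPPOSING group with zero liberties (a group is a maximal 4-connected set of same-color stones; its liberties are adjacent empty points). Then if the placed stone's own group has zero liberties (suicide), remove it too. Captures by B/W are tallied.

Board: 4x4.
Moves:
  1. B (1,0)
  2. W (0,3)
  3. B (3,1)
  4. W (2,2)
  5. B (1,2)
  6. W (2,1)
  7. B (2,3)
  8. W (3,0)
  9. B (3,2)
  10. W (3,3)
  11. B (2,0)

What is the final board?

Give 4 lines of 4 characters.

Move 1: B@(1,0) -> caps B=0 W=0
Move 2: W@(0,3) -> caps B=0 W=0
Move 3: B@(3,1) -> caps B=0 W=0
Move 4: W@(2,2) -> caps B=0 W=0
Move 5: B@(1,2) -> caps B=0 W=0
Move 6: W@(2,1) -> caps B=0 W=0
Move 7: B@(2,3) -> caps B=0 W=0
Move 8: W@(3,0) -> caps B=0 W=0
Move 9: B@(3,2) -> caps B=0 W=0
Move 10: W@(3,3) -> caps B=0 W=2
Move 11: B@(2,0) -> caps B=0 W=2

Answer: ...W
B.B.
BWWB
W..W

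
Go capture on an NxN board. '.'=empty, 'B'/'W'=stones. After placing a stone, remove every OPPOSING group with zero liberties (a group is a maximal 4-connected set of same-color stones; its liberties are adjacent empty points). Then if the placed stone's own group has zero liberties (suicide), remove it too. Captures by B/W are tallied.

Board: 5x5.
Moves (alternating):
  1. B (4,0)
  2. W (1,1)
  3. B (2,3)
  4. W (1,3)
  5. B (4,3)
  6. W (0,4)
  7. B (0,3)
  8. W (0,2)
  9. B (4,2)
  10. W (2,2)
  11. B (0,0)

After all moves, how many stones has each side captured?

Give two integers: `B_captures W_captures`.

Answer: 0 1

Derivation:
Move 1: B@(4,0) -> caps B=0 W=0
Move 2: W@(1,1) -> caps B=0 W=0
Move 3: B@(2,3) -> caps B=0 W=0
Move 4: W@(1,3) -> caps B=0 W=0
Move 5: B@(4,3) -> caps B=0 W=0
Move 6: W@(0,4) -> caps B=0 W=0
Move 7: B@(0,3) -> caps B=0 W=0
Move 8: W@(0,2) -> caps B=0 W=1
Move 9: B@(4,2) -> caps B=0 W=1
Move 10: W@(2,2) -> caps B=0 W=1
Move 11: B@(0,0) -> caps B=0 W=1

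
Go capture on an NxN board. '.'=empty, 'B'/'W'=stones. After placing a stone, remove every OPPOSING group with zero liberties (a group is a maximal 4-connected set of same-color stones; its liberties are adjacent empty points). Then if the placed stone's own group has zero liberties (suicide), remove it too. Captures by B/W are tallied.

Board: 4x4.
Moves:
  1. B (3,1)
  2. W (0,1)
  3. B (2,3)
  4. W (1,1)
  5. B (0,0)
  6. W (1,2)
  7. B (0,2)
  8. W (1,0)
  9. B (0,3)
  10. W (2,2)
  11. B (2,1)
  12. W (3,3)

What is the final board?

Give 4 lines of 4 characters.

Answer: .WBB
WWW.
.BWB
.B.W

Derivation:
Move 1: B@(3,1) -> caps B=0 W=0
Move 2: W@(0,1) -> caps B=0 W=0
Move 3: B@(2,3) -> caps B=0 W=0
Move 4: W@(1,1) -> caps B=0 W=0
Move 5: B@(0,0) -> caps B=0 W=0
Move 6: W@(1,2) -> caps B=0 W=0
Move 7: B@(0,2) -> caps B=0 W=0
Move 8: W@(1,0) -> caps B=0 W=1
Move 9: B@(0,3) -> caps B=0 W=1
Move 10: W@(2,2) -> caps B=0 W=1
Move 11: B@(2,1) -> caps B=0 W=1
Move 12: W@(3,3) -> caps B=0 W=1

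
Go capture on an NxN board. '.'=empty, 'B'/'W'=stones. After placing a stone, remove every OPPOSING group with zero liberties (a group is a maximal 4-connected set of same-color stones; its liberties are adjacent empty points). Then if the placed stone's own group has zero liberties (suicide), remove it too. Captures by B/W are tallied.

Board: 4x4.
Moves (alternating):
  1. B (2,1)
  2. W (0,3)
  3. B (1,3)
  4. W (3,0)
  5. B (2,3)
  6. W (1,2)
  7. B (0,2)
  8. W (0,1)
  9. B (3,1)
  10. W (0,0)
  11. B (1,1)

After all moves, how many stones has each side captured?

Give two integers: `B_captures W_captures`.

Move 1: B@(2,1) -> caps B=0 W=0
Move 2: W@(0,3) -> caps B=0 W=0
Move 3: B@(1,3) -> caps B=0 W=0
Move 4: W@(3,0) -> caps B=0 W=0
Move 5: B@(2,3) -> caps B=0 W=0
Move 6: W@(1,2) -> caps B=0 W=0
Move 7: B@(0,2) -> caps B=1 W=0
Move 8: W@(0,1) -> caps B=1 W=0
Move 9: B@(3,1) -> caps B=1 W=0
Move 10: W@(0,0) -> caps B=1 W=0
Move 11: B@(1,1) -> caps B=1 W=0

Answer: 1 0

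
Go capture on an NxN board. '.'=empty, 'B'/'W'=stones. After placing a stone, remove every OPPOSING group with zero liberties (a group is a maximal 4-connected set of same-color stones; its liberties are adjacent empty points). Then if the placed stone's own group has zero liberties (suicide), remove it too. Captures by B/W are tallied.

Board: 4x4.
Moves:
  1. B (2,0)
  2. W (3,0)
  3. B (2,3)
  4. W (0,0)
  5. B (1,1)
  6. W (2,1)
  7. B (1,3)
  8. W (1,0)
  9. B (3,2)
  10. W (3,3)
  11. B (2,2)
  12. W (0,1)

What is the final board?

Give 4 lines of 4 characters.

Answer: WW..
WB.B
.WBB
W.B.

Derivation:
Move 1: B@(2,0) -> caps B=0 W=0
Move 2: W@(3,0) -> caps B=0 W=0
Move 3: B@(2,3) -> caps B=0 W=0
Move 4: W@(0,0) -> caps B=0 W=0
Move 5: B@(1,1) -> caps B=0 W=0
Move 6: W@(2,1) -> caps B=0 W=0
Move 7: B@(1,3) -> caps B=0 W=0
Move 8: W@(1,0) -> caps B=0 W=1
Move 9: B@(3,2) -> caps B=0 W=1
Move 10: W@(3,3) -> caps B=0 W=1
Move 11: B@(2,2) -> caps B=0 W=1
Move 12: W@(0,1) -> caps B=0 W=1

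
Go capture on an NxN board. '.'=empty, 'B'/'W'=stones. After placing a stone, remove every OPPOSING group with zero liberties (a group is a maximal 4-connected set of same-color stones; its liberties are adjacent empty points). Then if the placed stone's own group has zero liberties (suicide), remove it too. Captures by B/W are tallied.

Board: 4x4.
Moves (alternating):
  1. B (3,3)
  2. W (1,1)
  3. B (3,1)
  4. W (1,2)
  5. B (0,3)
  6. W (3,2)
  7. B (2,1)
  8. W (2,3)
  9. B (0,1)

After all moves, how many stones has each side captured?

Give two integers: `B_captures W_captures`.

Move 1: B@(3,3) -> caps B=0 W=0
Move 2: W@(1,1) -> caps B=0 W=0
Move 3: B@(3,1) -> caps B=0 W=0
Move 4: W@(1,2) -> caps B=0 W=0
Move 5: B@(0,3) -> caps B=0 W=0
Move 6: W@(3,2) -> caps B=0 W=0
Move 7: B@(2,1) -> caps B=0 W=0
Move 8: W@(2,3) -> caps B=0 W=1
Move 9: B@(0,1) -> caps B=0 W=1

Answer: 0 1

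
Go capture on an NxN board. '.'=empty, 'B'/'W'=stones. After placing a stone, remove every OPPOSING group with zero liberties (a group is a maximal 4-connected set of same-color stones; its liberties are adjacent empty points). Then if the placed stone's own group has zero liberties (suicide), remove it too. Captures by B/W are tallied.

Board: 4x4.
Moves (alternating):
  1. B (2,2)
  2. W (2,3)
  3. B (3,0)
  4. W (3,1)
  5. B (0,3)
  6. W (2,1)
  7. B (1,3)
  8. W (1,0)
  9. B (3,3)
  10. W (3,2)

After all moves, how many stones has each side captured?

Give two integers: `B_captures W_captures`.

Move 1: B@(2,2) -> caps B=0 W=0
Move 2: W@(2,3) -> caps B=0 W=0
Move 3: B@(3,0) -> caps B=0 W=0
Move 4: W@(3,1) -> caps B=0 W=0
Move 5: B@(0,3) -> caps B=0 W=0
Move 6: W@(2,1) -> caps B=0 W=0
Move 7: B@(1,3) -> caps B=0 W=0
Move 8: W@(1,0) -> caps B=0 W=0
Move 9: B@(3,3) -> caps B=1 W=0
Move 10: W@(3,2) -> caps B=1 W=0

Answer: 1 0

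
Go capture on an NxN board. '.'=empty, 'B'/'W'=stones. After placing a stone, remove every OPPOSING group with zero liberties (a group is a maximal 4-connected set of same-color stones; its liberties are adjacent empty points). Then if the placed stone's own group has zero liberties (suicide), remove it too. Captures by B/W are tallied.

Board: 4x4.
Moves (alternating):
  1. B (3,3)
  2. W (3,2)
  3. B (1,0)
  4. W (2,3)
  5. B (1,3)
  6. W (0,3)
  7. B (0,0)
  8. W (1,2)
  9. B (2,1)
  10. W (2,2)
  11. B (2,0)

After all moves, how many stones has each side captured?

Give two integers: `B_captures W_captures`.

Move 1: B@(3,3) -> caps B=0 W=0
Move 2: W@(3,2) -> caps B=0 W=0
Move 3: B@(1,0) -> caps B=0 W=0
Move 4: W@(2,3) -> caps B=0 W=1
Move 5: B@(1,3) -> caps B=0 W=1
Move 6: W@(0,3) -> caps B=0 W=1
Move 7: B@(0,0) -> caps B=0 W=1
Move 8: W@(1,2) -> caps B=0 W=2
Move 9: B@(2,1) -> caps B=0 W=2
Move 10: W@(2,2) -> caps B=0 W=2
Move 11: B@(2,0) -> caps B=0 W=2

Answer: 0 2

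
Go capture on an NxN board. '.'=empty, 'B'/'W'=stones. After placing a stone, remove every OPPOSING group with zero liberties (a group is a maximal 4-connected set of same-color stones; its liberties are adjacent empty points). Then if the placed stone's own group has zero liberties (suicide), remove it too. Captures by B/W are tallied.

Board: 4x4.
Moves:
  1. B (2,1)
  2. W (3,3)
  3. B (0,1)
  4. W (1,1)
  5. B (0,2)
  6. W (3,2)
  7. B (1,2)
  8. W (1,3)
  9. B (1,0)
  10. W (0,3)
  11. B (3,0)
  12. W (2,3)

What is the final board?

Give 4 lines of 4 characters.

Move 1: B@(2,1) -> caps B=0 W=0
Move 2: W@(3,3) -> caps B=0 W=0
Move 3: B@(0,1) -> caps B=0 W=0
Move 4: W@(1,1) -> caps B=0 W=0
Move 5: B@(0,2) -> caps B=0 W=0
Move 6: W@(3,2) -> caps B=0 W=0
Move 7: B@(1,2) -> caps B=0 W=0
Move 8: W@(1,3) -> caps B=0 W=0
Move 9: B@(1,0) -> caps B=1 W=0
Move 10: W@(0,3) -> caps B=1 W=0
Move 11: B@(3,0) -> caps B=1 W=0
Move 12: W@(2,3) -> caps B=1 W=0

Answer: .BBW
B.BW
.B.W
B.WW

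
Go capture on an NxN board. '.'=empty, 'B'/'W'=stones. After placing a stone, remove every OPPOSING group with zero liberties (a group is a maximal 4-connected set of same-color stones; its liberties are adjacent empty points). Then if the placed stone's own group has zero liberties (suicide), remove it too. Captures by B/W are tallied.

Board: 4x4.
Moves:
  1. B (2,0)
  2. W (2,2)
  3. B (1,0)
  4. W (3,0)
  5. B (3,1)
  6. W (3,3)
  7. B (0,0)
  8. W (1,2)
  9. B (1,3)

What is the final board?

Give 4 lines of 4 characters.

Move 1: B@(2,0) -> caps B=0 W=0
Move 2: W@(2,2) -> caps B=0 W=0
Move 3: B@(1,0) -> caps B=0 W=0
Move 4: W@(3,0) -> caps B=0 W=0
Move 5: B@(3,1) -> caps B=1 W=0
Move 6: W@(3,3) -> caps B=1 W=0
Move 7: B@(0,0) -> caps B=1 W=0
Move 8: W@(1,2) -> caps B=1 W=0
Move 9: B@(1,3) -> caps B=1 W=0

Answer: B...
B.WB
B.W.
.B.W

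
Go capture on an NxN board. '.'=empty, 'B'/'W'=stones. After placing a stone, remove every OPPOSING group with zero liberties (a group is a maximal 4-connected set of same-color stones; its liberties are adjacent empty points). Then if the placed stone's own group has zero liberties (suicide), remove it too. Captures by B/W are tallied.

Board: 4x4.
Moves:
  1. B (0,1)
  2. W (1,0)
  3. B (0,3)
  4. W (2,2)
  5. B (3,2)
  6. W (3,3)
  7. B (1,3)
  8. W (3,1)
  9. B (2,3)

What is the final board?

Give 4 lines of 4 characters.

Move 1: B@(0,1) -> caps B=0 W=0
Move 2: W@(1,0) -> caps B=0 W=0
Move 3: B@(0,3) -> caps B=0 W=0
Move 4: W@(2,2) -> caps B=0 W=0
Move 5: B@(3,2) -> caps B=0 W=0
Move 6: W@(3,3) -> caps B=0 W=0
Move 7: B@(1,3) -> caps B=0 W=0
Move 8: W@(3,1) -> caps B=0 W=1
Move 9: B@(2,3) -> caps B=0 W=1

Answer: .B.B
W..B
..WB
.W.W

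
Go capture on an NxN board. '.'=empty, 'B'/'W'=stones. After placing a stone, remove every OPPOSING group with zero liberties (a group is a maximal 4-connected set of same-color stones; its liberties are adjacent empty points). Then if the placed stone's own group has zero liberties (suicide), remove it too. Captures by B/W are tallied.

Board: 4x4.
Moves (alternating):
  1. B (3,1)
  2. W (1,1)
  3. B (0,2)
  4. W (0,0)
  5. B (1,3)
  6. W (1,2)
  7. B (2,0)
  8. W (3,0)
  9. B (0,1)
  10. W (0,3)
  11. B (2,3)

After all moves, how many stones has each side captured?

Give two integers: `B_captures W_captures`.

Move 1: B@(3,1) -> caps B=0 W=0
Move 2: W@(1,1) -> caps B=0 W=0
Move 3: B@(0,2) -> caps B=0 W=0
Move 4: W@(0,0) -> caps B=0 W=0
Move 5: B@(1,3) -> caps B=0 W=0
Move 6: W@(1,2) -> caps B=0 W=0
Move 7: B@(2,0) -> caps B=0 W=0
Move 8: W@(3,0) -> caps B=0 W=0
Move 9: B@(0,1) -> caps B=0 W=0
Move 10: W@(0,3) -> caps B=0 W=2
Move 11: B@(2,3) -> caps B=0 W=2

Answer: 0 2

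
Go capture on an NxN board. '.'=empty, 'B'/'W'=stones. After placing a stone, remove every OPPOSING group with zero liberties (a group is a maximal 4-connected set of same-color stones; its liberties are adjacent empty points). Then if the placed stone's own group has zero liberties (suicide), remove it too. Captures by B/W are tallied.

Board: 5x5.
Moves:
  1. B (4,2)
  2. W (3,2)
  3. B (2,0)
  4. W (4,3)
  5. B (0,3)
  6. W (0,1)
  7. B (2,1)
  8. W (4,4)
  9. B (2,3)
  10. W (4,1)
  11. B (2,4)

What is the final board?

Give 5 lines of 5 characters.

Move 1: B@(4,2) -> caps B=0 W=0
Move 2: W@(3,2) -> caps B=0 W=0
Move 3: B@(2,0) -> caps B=0 W=0
Move 4: W@(4,3) -> caps B=0 W=0
Move 5: B@(0,3) -> caps B=0 W=0
Move 6: W@(0,1) -> caps B=0 W=0
Move 7: B@(2,1) -> caps B=0 W=0
Move 8: W@(4,4) -> caps B=0 W=0
Move 9: B@(2,3) -> caps B=0 W=0
Move 10: W@(4,1) -> caps B=0 W=1
Move 11: B@(2,4) -> caps B=0 W=1

Answer: .W.B.
.....
BB.BB
..W..
.W.WW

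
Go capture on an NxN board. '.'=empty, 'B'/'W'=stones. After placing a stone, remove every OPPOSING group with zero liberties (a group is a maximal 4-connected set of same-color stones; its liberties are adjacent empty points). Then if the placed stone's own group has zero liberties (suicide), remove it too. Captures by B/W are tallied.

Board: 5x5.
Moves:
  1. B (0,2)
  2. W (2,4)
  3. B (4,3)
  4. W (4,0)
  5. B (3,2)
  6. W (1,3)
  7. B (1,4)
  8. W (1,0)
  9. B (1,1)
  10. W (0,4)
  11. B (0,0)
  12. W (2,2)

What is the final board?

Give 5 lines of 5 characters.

Answer: B.B.W
WB.W.
..W.W
..B..
W..B.

Derivation:
Move 1: B@(0,2) -> caps B=0 W=0
Move 2: W@(2,4) -> caps B=0 W=0
Move 3: B@(4,3) -> caps B=0 W=0
Move 4: W@(4,0) -> caps B=0 W=0
Move 5: B@(3,2) -> caps B=0 W=0
Move 6: W@(1,3) -> caps B=0 W=0
Move 7: B@(1,4) -> caps B=0 W=0
Move 8: W@(1,0) -> caps B=0 W=0
Move 9: B@(1,1) -> caps B=0 W=0
Move 10: W@(0,4) -> caps B=0 W=1
Move 11: B@(0,0) -> caps B=0 W=1
Move 12: W@(2,2) -> caps B=0 W=1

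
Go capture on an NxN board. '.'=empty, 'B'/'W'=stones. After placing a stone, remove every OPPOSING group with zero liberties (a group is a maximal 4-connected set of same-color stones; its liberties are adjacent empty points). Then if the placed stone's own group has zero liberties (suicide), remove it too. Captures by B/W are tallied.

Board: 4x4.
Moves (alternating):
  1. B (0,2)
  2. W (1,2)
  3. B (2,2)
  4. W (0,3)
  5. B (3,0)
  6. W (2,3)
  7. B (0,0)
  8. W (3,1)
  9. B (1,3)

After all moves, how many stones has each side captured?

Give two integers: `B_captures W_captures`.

Answer: 1 0

Derivation:
Move 1: B@(0,2) -> caps B=0 W=0
Move 2: W@(1,2) -> caps B=0 W=0
Move 3: B@(2,2) -> caps B=0 W=0
Move 4: W@(0,3) -> caps B=0 W=0
Move 5: B@(3,0) -> caps B=0 W=0
Move 6: W@(2,3) -> caps B=0 W=0
Move 7: B@(0,0) -> caps B=0 W=0
Move 8: W@(3,1) -> caps B=0 W=0
Move 9: B@(1,3) -> caps B=1 W=0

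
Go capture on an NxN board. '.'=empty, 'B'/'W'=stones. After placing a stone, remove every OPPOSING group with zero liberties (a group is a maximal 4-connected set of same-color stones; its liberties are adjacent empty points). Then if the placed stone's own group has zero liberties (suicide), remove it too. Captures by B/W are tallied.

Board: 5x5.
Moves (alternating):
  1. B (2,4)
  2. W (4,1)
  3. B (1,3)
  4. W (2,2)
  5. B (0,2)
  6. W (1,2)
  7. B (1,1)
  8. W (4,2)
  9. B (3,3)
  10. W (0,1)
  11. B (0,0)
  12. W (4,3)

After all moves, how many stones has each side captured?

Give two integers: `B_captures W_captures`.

Move 1: B@(2,4) -> caps B=0 W=0
Move 2: W@(4,1) -> caps B=0 W=0
Move 3: B@(1,3) -> caps B=0 W=0
Move 4: W@(2,2) -> caps B=0 W=0
Move 5: B@(0,2) -> caps B=0 W=0
Move 6: W@(1,2) -> caps B=0 W=0
Move 7: B@(1,1) -> caps B=0 W=0
Move 8: W@(4,2) -> caps B=0 W=0
Move 9: B@(3,3) -> caps B=0 W=0
Move 10: W@(0,1) -> caps B=0 W=0
Move 11: B@(0,0) -> caps B=1 W=0
Move 12: W@(4,3) -> caps B=1 W=0

Answer: 1 0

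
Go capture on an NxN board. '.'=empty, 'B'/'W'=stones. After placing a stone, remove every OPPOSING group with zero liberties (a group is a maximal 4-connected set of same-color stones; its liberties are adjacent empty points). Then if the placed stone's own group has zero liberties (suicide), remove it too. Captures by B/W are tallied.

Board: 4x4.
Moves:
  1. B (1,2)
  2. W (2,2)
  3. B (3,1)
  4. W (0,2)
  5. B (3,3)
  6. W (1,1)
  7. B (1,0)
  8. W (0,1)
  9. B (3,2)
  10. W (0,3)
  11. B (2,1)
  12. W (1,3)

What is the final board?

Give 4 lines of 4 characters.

Move 1: B@(1,2) -> caps B=0 W=0
Move 2: W@(2,2) -> caps B=0 W=0
Move 3: B@(3,1) -> caps B=0 W=0
Move 4: W@(0,2) -> caps B=0 W=0
Move 5: B@(3,3) -> caps B=0 W=0
Move 6: W@(1,1) -> caps B=0 W=0
Move 7: B@(1,0) -> caps B=0 W=0
Move 8: W@(0,1) -> caps B=0 W=0
Move 9: B@(3,2) -> caps B=0 W=0
Move 10: W@(0,3) -> caps B=0 W=0
Move 11: B@(2,1) -> caps B=0 W=0
Move 12: W@(1,3) -> caps B=0 W=1

Answer: .WWW
BW.W
.BW.
.BBB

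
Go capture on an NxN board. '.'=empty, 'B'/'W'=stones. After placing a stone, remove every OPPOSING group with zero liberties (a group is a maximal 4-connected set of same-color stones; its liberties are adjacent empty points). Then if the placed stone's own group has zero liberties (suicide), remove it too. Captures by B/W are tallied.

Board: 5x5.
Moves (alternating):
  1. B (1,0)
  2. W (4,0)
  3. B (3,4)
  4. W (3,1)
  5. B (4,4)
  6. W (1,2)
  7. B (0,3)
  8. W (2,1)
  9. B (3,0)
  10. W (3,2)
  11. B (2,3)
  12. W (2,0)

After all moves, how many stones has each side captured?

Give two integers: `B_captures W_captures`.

Move 1: B@(1,0) -> caps B=0 W=0
Move 2: W@(4,0) -> caps B=0 W=0
Move 3: B@(3,4) -> caps B=0 W=0
Move 4: W@(3,1) -> caps B=0 W=0
Move 5: B@(4,4) -> caps B=0 W=0
Move 6: W@(1,2) -> caps B=0 W=0
Move 7: B@(0,3) -> caps B=0 W=0
Move 8: W@(2,1) -> caps B=0 W=0
Move 9: B@(3,0) -> caps B=0 W=0
Move 10: W@(3,2) -> caps B=0 W=0
Move 11: B@(2,3) -> caps B=0 W=0
Move 12: W@(2,0) -> caps B=0 W=1

Answer: 0 1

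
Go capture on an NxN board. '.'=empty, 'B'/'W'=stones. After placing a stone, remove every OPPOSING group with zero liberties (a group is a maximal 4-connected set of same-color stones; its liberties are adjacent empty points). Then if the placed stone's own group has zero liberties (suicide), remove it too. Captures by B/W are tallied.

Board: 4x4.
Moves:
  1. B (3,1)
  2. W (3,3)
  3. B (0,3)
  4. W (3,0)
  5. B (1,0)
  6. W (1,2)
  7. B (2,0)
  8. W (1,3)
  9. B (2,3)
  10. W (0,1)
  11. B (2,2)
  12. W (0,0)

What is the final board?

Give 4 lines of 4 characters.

Move 1: B@(3,1) -> caps B=0 W=0
Move 2: W@(3,3) -> caps B=0 W=0
Move 3: B@(0,3) -> caps B=0 W=0
Move 4: W@(3,0) -> caps B=0 W=0
Move 5: B@(1,0) -> caps B=0 W=0
Move 6: W@(1,2) -> caps B=0 W=0
Move 7: B@(2,0) -> caps B=1 W=0
Move 8: W@(1,3) -> caps B=1 W=0
Move 9: B@(2,3) -> caps B=1 W=0
Move 10: W@(0,1) -> caps B=1 W=0
Move 11: B@(2,2) -> caps B=1 W=0
Move 12: W@(0,0) -> caps B=1 W=0

Answer: WW.B
B.WW
B.BB
.B.W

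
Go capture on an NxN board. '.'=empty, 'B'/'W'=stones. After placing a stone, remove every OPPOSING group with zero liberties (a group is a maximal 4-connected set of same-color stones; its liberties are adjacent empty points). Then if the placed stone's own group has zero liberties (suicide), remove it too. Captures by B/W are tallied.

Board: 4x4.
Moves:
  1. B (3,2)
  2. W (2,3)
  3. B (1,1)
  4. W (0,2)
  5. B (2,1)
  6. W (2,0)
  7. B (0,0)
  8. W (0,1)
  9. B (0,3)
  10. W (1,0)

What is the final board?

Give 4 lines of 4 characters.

Answer: .WWB
WB..
WB.W
..B.

Derivation:
Move 1: B@(3,2) -> caps B=0 W=0
Move 2: W@(2,3) -> caps B=0 W=0
Move 3: B@(1,1) -> caps B=0 W=0
Move 4: W@(0,2) -> caps B=0 W=0
Move 5: B@(2,1) -> caps B=0 W=0
Move 6: W@(2,0) -> caps B=0 W=0
Move 7: B@(0,0) -> caps B=0 W=0
Move 8: W@(0,1) -> caps B=0 W=0
Move 9: B@(0,3) -> caps B=0 W=0
Move 10: W@(1,0) -> caps B=0 W=1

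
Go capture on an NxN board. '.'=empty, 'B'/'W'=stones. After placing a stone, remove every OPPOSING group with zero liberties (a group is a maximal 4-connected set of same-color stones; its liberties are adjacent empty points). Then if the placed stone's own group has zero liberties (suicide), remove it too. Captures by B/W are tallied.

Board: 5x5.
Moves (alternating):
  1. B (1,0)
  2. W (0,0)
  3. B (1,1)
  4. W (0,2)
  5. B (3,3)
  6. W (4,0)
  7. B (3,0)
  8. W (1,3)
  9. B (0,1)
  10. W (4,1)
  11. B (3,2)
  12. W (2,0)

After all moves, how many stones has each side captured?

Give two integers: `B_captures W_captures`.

Answer: 1 0

Derivation:
Move 1: B@(1,0) -> caps B=0 W=0
Move 2: W@(0,0) -> caps B=0 W=0
Move 3: B@(1,1) -> caps B=0 W=0
Move 4: W@(0,2) -> caps B=0 W=0
Move 5: B@(3,3) -> caps B=0 W=0
Move 6: W@(4,0) -> caps B=0 W=0
Move 7: B@(3,0) -> caps B=0 W=0
Move 8: W@(1,3) -> caps B=0 W=0
Move 9: B@(0,1) -> caps B=1 W=0
Move 10: W@(4,1) -> caps B=1 W=0
Move 11: B@(3,2) -> caps B=1 W=0
Move 12: W@(2,0) -> caps B=1 W=0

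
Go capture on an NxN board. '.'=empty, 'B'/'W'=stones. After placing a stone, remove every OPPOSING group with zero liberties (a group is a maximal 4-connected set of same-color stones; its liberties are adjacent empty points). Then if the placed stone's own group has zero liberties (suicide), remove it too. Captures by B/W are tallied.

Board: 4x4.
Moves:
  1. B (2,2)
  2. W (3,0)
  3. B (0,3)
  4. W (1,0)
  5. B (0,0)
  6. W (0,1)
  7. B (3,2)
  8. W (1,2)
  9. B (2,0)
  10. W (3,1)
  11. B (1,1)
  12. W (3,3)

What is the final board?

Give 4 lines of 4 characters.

Answer: .W.B
WBW.
B.B.
WWBW

Derivation:
Move 1: B@(2,2) -> caps B=0 W=0
Move 2: W@(3,0) -> caps B=0 W=0
Move 3: B@(0,3) -> caps B=0 W=0
Move 4: W@(1,0) -> caps B=0 W=0
Move 5: B@(0,0) -> caps B=0 W=0
Move 6: W@(0,1) -> caps B=0 W=1
Move 7: B@(3,2) -> caps B=0 W=1
Move 8: W@(1,2) -> caps B=0 W=1
Move 9: B@(2,0) -> caps B=0 W=1
Move 10: W@(3,1) -> caps B=0 W=1
Move 11: B@(1,1) -> caps B=0 W=1
Move 12: W@(3,3) -> caps B=0 W=1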